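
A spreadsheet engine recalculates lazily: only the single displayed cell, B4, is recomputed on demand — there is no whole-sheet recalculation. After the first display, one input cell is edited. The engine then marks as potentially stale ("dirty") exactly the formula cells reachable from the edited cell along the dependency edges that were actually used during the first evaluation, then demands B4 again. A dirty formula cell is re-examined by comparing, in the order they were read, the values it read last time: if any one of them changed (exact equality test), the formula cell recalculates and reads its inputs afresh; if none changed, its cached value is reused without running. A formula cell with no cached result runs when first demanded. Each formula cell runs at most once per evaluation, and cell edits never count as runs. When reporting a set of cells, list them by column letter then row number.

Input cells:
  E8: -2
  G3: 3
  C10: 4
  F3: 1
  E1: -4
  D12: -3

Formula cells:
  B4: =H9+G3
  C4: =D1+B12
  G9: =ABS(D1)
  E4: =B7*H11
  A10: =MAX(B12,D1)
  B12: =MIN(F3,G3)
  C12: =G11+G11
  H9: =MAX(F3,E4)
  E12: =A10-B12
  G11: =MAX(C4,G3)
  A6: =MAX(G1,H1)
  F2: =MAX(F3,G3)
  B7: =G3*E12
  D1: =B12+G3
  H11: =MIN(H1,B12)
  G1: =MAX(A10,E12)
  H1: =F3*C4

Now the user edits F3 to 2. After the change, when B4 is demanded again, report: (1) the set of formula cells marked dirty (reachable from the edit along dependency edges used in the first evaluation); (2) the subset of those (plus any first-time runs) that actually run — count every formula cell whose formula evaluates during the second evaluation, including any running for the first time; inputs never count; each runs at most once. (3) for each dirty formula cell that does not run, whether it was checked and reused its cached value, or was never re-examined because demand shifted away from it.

Marked dirty: A10, B4, B7, B12, C4, D1, E4, E12, H1, H9, H11.
Formula cells that run: A10, B4, B12, C4, D1, E4, E12, H1, H9, H11 — 10 in total.
Checked but reused from cache: B7.
Key observation: the cutoff stops propagation at B7 — its inputs' values are unchanged, so it reuses its cache.

First evaluation (everything demanded from the output):
  B12 = MIN(1, 3) = 1
  D1 = 1 + 3 = 4
  A10 = MAX(1, 4) = 4
  C4 = 4 + 1 = 5
  E12 = 4 - 1 = 3
  B7 = 3 * 3 = 9
  H1 = 1 * 5 = 5
  H11 = MIN(5, 1) = 1
  E4 = 9 * 1 = 9
  H9 = MAX(1, 9) = 9
  B4 = 9 + 3 = 12

Propagation after the edit:
  B12: runs — F3 1->2; result 2.
  D1: runs — B12 1->2; result 5.
  A10: runs — B12 1->2; D1 4->5; result 5.
  C4: runs — D1 4->5; B12 1->2; result 7.
  E12: runs — A10 4->5; B12 1->2; result 3 (same value as before).
  B7: checked — values it read are unchanged (G3 unchanged, E12 unchanged); reused cached 9 without running.
  H1: runs — F3 1->2; C4 5->7; result 14.
  H11: runs — H1 5->14; B12 1->2; result 2.
  E4: runs — H11 1->2; result 18.
  H9: runs — F3 1->2; E4 9->18; result 18.
  B4: runs — H9 9->18; result 21.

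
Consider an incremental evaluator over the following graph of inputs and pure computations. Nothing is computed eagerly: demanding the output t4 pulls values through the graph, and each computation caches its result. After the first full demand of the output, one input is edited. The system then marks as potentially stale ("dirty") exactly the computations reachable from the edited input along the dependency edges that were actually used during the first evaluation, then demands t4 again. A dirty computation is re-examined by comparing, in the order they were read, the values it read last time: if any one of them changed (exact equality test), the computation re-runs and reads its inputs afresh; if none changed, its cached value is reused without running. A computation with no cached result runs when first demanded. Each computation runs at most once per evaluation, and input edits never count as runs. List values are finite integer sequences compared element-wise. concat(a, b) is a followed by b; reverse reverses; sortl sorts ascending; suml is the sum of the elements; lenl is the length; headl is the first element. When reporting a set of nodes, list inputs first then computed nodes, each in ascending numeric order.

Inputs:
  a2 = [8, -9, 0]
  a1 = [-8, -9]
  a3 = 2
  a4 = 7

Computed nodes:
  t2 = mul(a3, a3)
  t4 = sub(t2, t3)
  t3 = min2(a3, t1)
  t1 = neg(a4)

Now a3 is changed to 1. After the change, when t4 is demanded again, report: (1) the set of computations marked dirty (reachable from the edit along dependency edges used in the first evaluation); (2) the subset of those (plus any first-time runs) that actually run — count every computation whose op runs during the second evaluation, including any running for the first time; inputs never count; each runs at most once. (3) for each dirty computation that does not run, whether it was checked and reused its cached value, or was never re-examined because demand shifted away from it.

Dirty set: t2, t3, t4.
Run set: t2, t3, t4 (3 run).
All dirty computations ended up running.

Initial pass — values computed on the first demand:
  t1 = neg(7) = -7
  t2 = mul(2, 2) = 4
  t3 = min2(2, -7) = -7
  t4 = sub(4, -7) = 11

Second demand — change propagation:
  t2: re-runs because a3 2->1; a3 2->1; new result 1.
  t3: re-runs because a3 2->1; new result -7 (unchanged).
  t4: re-runs because t2 4->1; new result 8.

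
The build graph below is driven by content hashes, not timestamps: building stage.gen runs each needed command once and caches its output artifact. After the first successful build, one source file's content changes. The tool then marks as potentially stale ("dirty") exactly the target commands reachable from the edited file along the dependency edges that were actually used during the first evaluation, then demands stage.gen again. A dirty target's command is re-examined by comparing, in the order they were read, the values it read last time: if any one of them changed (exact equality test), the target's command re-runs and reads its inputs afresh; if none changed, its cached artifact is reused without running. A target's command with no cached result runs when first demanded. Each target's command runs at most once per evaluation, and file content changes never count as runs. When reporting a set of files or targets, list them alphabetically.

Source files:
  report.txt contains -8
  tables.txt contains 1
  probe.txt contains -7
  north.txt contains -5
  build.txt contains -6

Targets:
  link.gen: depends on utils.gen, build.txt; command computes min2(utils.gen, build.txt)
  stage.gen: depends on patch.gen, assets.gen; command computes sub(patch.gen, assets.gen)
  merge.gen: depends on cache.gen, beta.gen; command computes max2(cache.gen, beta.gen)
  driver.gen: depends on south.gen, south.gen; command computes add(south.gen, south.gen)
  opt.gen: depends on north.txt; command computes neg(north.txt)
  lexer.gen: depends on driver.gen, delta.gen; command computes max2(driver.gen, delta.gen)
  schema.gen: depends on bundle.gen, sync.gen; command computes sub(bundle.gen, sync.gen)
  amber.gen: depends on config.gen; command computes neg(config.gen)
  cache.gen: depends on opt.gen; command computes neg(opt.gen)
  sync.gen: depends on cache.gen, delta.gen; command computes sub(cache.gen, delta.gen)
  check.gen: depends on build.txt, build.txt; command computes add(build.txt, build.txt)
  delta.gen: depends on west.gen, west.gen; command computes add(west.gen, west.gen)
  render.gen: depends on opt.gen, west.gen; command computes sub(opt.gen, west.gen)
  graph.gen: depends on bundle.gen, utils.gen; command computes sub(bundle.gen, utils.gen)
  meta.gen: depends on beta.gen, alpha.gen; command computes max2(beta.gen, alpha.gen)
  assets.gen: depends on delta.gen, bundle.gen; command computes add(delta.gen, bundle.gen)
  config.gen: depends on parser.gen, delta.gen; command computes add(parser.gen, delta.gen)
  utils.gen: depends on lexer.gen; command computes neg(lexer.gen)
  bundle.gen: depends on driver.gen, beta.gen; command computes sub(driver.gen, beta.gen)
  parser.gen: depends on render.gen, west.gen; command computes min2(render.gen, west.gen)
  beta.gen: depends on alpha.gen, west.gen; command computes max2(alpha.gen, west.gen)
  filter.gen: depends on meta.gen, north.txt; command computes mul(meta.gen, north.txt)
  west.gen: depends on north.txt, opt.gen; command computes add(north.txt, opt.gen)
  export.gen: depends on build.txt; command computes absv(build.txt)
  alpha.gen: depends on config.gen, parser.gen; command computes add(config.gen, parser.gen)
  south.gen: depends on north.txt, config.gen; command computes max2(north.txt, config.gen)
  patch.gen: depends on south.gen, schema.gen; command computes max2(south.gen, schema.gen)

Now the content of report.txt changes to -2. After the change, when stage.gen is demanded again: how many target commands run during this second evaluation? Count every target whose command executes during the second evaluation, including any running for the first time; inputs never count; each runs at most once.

Initial pass — values computed on the first demand:
  opt.gen = neg(-5) = 5
  cache.gen = neg(5) = -5
  west.gen = add(-5, 5) = 0
  delta.gen = add(0, 0) = 0
  render.gen = sub(5, 0) = 5
  parser.gen = min2(5, 0) = 0
  config.gen = add(0, 0) = 0
  alpha.gen = add(0, 0) = 0
  beta.gen = max2(0, 0) = 0
  south.gen = max2(-5, 0) = 0
  driver.gen = add(0, 0) = 0
  bundle.gen = sub(0, 0) = 0
  assets.gen = add(0, 0) = 0
  sync.gen = sub(-5, 0) = -5
  schema.gen = sub(0, -5) = 5
  patch.gen = max2(0, 5) = 5
  stage.gen = sub(5, 0) = 5

Second demand — change propagation:
  no demanded computation ever read report.txt, so the edit dirties nothing and nothing runs.

The important point: nothing the output needs ever reads report.txt, so the edit is invisible to it.

Run set: none (0 run).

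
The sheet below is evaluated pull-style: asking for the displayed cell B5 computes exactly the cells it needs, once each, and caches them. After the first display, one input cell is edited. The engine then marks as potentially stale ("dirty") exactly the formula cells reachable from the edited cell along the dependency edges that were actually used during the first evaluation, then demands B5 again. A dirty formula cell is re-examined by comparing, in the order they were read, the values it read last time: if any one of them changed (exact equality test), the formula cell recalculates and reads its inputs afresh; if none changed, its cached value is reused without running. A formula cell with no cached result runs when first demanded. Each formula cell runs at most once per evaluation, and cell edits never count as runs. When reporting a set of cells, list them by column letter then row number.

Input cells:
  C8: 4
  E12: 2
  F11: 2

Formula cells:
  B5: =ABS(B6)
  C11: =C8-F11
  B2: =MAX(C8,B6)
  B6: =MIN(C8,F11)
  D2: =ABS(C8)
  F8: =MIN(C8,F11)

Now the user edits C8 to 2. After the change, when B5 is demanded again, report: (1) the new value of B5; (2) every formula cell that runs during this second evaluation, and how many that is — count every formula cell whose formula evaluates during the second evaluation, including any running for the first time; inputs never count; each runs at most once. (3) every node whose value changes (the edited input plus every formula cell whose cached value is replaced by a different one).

First demand of the output computes:
  B6 = MIN(4, 2) = 2
  B5 = ABS(2) = 2

After the edit, cleaning proceeds:
  B6: a read changed (C8 4->2) — executes, giving 2 — identical to its old value.
  B5: dirty, but its reads are unchanged (B6 unchanged); cached 2 stands.

Note the absorption at B6: it re-runs yet its value is the same, leaving the output's value untouched.

Demanding B5 again yields 2.
1 formula cells run: B6.
The nodes whose values change: C8.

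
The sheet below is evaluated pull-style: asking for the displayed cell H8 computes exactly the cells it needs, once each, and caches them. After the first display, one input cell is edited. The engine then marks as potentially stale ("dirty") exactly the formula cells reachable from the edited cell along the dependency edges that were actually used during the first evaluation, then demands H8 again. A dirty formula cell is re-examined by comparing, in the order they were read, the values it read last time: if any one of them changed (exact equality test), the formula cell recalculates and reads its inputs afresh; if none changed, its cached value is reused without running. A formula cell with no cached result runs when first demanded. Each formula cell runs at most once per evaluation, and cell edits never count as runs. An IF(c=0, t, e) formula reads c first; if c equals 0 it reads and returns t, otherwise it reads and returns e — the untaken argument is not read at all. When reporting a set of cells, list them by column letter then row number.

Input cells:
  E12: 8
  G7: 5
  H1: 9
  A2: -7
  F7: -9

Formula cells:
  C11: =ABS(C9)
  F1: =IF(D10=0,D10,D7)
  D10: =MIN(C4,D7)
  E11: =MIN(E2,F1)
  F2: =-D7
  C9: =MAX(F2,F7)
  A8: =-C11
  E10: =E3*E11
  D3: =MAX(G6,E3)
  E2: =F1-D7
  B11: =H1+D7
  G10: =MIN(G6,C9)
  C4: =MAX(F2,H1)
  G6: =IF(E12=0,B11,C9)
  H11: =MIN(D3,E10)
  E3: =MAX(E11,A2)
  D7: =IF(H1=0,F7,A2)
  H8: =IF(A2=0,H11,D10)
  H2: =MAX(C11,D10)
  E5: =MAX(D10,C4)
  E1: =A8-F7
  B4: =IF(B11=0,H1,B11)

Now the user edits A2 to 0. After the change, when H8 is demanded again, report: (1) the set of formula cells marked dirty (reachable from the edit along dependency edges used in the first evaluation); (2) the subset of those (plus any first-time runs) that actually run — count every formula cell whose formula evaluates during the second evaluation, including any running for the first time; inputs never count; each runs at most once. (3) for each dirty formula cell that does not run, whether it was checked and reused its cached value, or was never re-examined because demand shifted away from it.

The edit dirties: C4, D7, D10, F2, H8.
14 formula cells run: C4, C9, D3, D7, D10, E2, E3, E10, E11, F1, F2, G6, H8, H11.
No dirty formula cell escaped a run.
Note the branch switch — C9, D3, E2, E3, E10, E11, F1, G6, H11 had no cache and run now for the first time.

First demand of the output computes:
  D7 = IF(H1=0: H1=9 -> else branch A2) = -7
  F2 = -(-7) = 7
  C4 = MAX(7, 9) = 9
  D10 = MIN(9, -7) = -7
  H8 = IF(A2=0: A2=-7 -> else branch D10) = -7

After the edit, cleaning proceeds:
  D7: a read changed (A2 -7->0) — executes, giving 0.
  F2: a read changed (D7 -7->0) — executes, giving 0.
  C4: a read changed (F2 7->0) — executes, giving 9 — identical to its old value.
  C9: had never run; runs now, result 0.
  D10: a read changed (D7 -7->0) — executes, giving 0.
  F1: had never run; runs now, result 0.
  E2: had never run; runs now, result 0.
  E11: had never run; runs now, result 0.
  E3: had never run; runs now, result 0.
  E10: had never run; runs now, result 0.
  G6: had never run; runs now, result 0.
  D3: had never run; runs now, result 0.
  H11: had never run; runs now, result 0.
  H8: a read changed (A2 -7->0; D10 -7->0) — executes, giving 0.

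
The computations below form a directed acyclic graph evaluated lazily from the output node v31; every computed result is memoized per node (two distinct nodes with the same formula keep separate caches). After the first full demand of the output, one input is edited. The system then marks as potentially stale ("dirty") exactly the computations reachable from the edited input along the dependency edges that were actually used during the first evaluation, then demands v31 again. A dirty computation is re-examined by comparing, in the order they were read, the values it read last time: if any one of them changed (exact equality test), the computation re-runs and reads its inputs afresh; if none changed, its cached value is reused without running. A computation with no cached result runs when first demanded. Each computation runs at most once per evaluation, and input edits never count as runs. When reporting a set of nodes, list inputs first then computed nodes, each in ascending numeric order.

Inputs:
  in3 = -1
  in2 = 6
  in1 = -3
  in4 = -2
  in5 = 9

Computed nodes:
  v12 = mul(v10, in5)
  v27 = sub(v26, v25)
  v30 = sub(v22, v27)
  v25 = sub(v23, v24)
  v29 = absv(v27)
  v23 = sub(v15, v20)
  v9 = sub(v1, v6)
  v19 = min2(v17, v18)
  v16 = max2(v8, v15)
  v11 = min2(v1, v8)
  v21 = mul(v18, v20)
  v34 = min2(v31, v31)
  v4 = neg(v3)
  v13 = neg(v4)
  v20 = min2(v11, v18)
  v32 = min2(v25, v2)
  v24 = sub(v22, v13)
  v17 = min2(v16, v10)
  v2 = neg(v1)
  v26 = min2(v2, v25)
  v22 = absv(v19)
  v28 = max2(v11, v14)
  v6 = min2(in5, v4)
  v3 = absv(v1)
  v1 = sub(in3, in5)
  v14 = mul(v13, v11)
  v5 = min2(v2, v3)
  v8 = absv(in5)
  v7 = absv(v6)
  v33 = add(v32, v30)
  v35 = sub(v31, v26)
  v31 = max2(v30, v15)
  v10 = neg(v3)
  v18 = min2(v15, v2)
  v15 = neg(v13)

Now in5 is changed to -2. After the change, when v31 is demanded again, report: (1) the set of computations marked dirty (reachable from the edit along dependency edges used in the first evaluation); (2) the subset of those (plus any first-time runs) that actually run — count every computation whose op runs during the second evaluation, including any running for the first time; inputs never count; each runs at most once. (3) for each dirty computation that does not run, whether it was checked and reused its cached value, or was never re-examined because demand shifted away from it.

First demand of the output computes:
  v1 = sub(-1, 9) = -10
  v2 = neg(-10) = 10
  v3 = absv(-10) = 10
  v4 = neg(10) = -10
  v8 = absv(9) = 9
  v10 = neg(10) = -10
  v11 = min2(-10, 9) = -10
  v13 = neg(-10) = 10
  v15 = neg(10) = -10
  v16 = max2(9, -10) = 9
  v17 = min2(9, -10) = -10
  v18 = min2(-10, 10) = -10
  v19 = min2(-10, -10) = -10
  v20 = min2(-10, -10) = -10
  v22 = absv(-10) = 10
  v23 = sub(-10, -10) = 0
  v24 = sub(10, 10) = 0
  v25 = sub(0, 0) = 0
  v26 = min2(10, 0) = 0
  v27 = sub(0, 0) = 0
  v30 = sub(10, 0) = 10
  v31 = max2(10, -10) = 10

After the edit, cleaning proceeds:
  v1: a read changed (in5 9->-2) — executes, giving 1.
  v2: a read changed (v1 -10->1) — executes, giving -1.
  v3: a read changed (v1 -10->1) — executes, giving 1.
  v4: a read changed (v3 10->1) — executes, giving -1.
  v8: a read changed (in5 9->-2) — executes, giving 2.
  v10: a read changed (v3 10->1) — executes, giving -1.
  v11: a read changed (v1 -10->1; v8 9->2) — executes, giving 1.
  v13: a read changed (v4 -10->-1) — executes, giving 1.
  v15: a read changed (v13 10->1) — executes, giving -1.
  v16: a read changed (v8 9->2; v15 -10->-1) — executes, giving 2.
  v17: a read changed (v16 9->2; v10 -10->-1) — executes, giving -1.
  v18: a read changed (v15 -10->-1; v2 10->-1) — executes, giving -1.
  v19: a read changed (v17 -10->-1; v18 -10->-1) — executes, giving -1.
  v20: a read changed (v11 -10->1; v18 -10->-1) — executes, giving -1.
  v22: a read changed (v19 -10->-1) — executes, giving 1.
  v23: a read changed (v15 -10->-1; v20 -10->-1) — executes, giving 0 — identical to its old value.
  v24: a read changed (v22 10->1; v13 10->1) — executes, giving 0 — identical to its old value.
  v25: dirty, but its reads are unchanged (v23 unchanged, v24 unchanged); cached 0 stands.
  v26: a read changed (v2 10->-1) — executes, giving -1.
  v27: a read changed (v26 0->-1) — executes, giving -1.
  v30: a read changed (v22 10->1; v27 0->-1) — executes, giving 2.
  v31: a read changed (v30 10->2; v15 -10->-1) — executes, giving 2.

Note where the cutoff bites: v25 is checked, finds nothing changed, and keeps its cache.

The edit dirties: v1, v2, v3, v4, v8, v10, v11, v13, v15, v16, v17, v18, v19, v20, v22, v23, v24, v25, v26, v27, v30, v31.
21 computations run: v1, v2, v3, v4, v8, v10, v11, v13, v15, v16, v17, v18, v19, v20, v22, v23, v24, v26, v27, v30, v31.
Cache hits after checking: v25.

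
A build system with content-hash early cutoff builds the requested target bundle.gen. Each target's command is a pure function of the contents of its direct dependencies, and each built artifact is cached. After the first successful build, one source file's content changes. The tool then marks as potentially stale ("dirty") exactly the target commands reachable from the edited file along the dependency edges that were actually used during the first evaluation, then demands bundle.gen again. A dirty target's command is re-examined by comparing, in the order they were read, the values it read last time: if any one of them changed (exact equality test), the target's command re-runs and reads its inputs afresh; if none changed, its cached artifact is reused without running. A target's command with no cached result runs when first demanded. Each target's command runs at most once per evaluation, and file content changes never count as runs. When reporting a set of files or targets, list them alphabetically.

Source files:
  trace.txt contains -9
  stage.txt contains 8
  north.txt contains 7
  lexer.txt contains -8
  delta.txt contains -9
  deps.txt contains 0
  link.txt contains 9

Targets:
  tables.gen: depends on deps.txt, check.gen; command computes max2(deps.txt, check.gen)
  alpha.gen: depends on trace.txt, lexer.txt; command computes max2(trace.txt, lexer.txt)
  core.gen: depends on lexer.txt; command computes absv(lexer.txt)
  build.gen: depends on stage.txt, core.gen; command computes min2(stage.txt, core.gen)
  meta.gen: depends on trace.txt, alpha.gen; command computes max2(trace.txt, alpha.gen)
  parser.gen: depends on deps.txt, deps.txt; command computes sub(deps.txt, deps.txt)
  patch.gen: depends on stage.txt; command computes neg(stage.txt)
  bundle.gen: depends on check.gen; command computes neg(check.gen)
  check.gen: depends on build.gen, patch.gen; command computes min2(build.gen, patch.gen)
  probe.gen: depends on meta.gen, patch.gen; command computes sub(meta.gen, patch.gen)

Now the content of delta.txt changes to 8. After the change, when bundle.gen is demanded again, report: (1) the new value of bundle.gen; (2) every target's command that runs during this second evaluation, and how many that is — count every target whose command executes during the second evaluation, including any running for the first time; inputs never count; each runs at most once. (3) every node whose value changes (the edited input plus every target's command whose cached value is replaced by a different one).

First evaluation (everything demanded from the output):
  core.gen = absv(-8) = 8
  build.gen = min2(8, 8) = 8
  patch.gen = neg(8) = -8
  check.gen = min2(8, -8) = -8
  bundle.gen = neg(-8) = 8

Propagation after the edit:
  delta.txt feeds no computation that the output demands — nothing is marked dirty and nothing runs.

Key observation: delta.txt is never demanded by the output, so the edit triggers no recomputation at all.

New value of bundle.gen: 8.
Target commands that run: none — 0 in total.
Values that change: delta.txt.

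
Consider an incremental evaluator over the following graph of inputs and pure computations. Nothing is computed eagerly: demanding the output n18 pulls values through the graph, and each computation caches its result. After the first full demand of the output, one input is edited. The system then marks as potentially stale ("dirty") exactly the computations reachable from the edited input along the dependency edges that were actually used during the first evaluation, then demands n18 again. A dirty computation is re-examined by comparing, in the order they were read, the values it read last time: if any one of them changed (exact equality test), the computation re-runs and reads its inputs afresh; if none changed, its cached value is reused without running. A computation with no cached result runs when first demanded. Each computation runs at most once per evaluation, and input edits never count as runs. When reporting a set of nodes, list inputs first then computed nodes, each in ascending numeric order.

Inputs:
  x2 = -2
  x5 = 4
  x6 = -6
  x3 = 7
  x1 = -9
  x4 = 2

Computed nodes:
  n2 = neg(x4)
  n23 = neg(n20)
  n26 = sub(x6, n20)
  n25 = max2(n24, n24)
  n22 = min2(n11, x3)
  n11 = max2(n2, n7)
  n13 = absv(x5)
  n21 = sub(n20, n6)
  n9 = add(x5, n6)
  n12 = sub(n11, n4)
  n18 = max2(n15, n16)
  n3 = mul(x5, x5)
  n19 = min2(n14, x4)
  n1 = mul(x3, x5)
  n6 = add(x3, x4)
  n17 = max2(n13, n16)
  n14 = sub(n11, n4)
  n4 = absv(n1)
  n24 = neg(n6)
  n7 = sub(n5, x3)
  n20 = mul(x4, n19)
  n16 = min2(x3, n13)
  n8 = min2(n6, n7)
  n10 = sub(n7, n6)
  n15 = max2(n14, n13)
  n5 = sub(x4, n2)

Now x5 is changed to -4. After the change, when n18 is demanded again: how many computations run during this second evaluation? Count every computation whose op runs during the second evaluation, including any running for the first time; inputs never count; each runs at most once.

Run set: n1, n4, n13 (3 run).
The important point: at n14 every value read last time is unchanged, so the dirty flag clears without a run.

Initial pass — values computed on the first demand:
  n1 = mul(7, 4) = 28
  n2 = neg(2) = -2
  n4 = absv(28) = 28
  n5 = sub(2, -2) = 4
  n7 = sub(4, 7) = -3
  n11 = max2(-2, -3) = -2
  n13 = absv(4) = 4
  n14 = sub(-2, 28) = -30
  n15 = max2(-30, 4) = 4
  n16 = min2(7, 4) = 4
  n18 = max2(4, 4) = 4

Second demand — change propagation:
  n1: re-runs because x5 4->-4; new result -28.
  n4: re-runs because n1 28->-28; new result 28 (unchanged).
  n13: re-runs because x5 4->-4; new result 4 (unchanged).
  n14: re-examined; everything it read last time is the same (n11 unchanged, n4 unchanged) — cache -30 kept, no run.
  n15: re-examined; everything it read last time is the same (n14 unchanged, n13 unchanged) — cache 4 kept, no run.
  n16: re-examined; everything it read last time is the same (x3 unchanged, n13 unchanged) — cache 4 kept, no run.
  n18: re-examined; everything it read last time is the same (n15 unchanged, n16 unchanged) — cache 4 kept, no run.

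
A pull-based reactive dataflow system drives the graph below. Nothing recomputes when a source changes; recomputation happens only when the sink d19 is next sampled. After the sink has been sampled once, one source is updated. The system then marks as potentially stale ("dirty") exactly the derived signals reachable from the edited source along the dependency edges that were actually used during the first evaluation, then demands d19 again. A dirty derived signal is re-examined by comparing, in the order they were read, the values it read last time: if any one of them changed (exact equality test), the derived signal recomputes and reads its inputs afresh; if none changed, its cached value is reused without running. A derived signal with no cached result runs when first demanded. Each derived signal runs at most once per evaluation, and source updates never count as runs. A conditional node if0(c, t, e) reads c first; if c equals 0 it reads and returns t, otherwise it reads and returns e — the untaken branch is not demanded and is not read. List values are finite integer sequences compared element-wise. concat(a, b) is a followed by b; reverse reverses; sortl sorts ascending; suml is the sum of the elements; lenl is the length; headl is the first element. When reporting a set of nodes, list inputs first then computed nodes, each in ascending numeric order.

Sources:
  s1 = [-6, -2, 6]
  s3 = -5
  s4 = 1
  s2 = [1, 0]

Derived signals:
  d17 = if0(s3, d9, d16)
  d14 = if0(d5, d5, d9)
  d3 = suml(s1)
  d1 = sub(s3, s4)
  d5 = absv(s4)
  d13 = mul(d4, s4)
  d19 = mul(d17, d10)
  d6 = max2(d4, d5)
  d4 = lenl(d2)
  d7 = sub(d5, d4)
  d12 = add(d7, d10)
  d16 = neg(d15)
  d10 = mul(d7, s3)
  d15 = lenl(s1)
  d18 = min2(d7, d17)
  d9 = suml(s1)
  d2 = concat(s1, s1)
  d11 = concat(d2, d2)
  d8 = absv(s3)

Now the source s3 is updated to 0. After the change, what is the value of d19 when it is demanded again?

First evaluation (everything demanded from the output):
  d2 = concat([-6, -2, 6], [-6, -2, 6]) = [-6, -2, 6, -6, -2, 6]
  d4 = lenl([-6, -2, 6, -6, -2, 6]) = 6
  d5 = absv(1) = 1
  d7 = sub(1, 6) = -5
  d10 = mul(-5, -5) = 25
  d15 = lenl([-6, -2, 6]) = 3
  d16 = neg(3) = -3
  d17 = if0(s3=-5 -> else branch d16) = -3
  d19 = mul(-3, 25) = -75

Propagation after the edit:
  d9: demanded for the first time — runs, produces -2.
  d10: runs — s3 -5->0; result 0.
  d17: runs — s3 -5->0; result -2.
  d19: runs — d17 -3->-2; d10 25->0; result 0.

Key observation: a condition flipped, so demand reaches new nodes — d9 runs for the first time.

New value of d19: 0.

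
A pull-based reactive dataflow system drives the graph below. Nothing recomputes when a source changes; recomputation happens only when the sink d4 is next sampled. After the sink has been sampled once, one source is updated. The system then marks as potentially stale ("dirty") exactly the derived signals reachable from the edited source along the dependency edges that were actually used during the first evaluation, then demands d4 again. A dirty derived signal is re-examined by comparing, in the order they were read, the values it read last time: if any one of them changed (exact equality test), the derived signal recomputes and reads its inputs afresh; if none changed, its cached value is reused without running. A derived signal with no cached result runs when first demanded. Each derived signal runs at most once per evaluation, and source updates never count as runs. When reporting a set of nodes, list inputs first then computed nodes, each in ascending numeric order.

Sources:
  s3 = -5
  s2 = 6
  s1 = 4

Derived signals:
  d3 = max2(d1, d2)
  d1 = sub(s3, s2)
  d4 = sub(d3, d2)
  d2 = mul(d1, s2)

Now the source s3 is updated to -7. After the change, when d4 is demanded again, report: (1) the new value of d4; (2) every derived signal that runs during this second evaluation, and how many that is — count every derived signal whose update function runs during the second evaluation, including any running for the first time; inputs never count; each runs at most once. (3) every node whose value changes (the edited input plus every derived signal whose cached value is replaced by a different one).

First evaluation (everything demanded from the output):
  d1 = sub(-5, 6) = -11
  d2 = mul(-11, 6) = -66
  d3 = max2(-11, -66) = -11
  d4 = sub(-11, -66) = 55

Propagation after the edit:
  d1: runs — s3 -5->-7; result -13.
  d2: runs — d1 -11->-13; result -78.
  d3: runs — d1 -11->-13; d2 -66->-78; result -13.
  d4: runs — d3 -11->-13; d2 -66->-78; result 65.

New value of d4: 65.
Derived signals that run: d1, d2, d3, d4 — 4 in total.
Values that change: s3, d1, d2, d3, d4.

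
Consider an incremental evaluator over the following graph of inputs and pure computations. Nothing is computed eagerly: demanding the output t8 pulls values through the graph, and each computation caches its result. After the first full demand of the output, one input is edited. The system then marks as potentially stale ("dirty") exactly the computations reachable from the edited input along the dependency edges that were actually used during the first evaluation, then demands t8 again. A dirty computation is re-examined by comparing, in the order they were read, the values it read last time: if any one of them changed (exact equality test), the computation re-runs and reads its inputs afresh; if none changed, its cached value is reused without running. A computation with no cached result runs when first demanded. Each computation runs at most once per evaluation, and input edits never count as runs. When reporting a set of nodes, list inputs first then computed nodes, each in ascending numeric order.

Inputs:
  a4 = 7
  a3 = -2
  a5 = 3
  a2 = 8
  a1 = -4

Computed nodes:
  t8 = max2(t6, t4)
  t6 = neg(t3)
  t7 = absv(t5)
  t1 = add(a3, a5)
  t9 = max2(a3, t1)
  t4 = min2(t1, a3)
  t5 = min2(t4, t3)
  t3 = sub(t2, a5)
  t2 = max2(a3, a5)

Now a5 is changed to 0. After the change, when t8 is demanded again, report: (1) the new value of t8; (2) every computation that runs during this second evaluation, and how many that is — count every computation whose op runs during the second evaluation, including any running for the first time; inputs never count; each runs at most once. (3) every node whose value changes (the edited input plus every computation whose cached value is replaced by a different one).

t8 now evaluates to 0.
Run set: t1, t2, t3, t4 (4 run).
Changed values: a5, t1, t2.
The important point: at t6 every value read last time is unchanged, so the dirty flag clears without a run.

Initial pass — values computed on the first demand:
  t1 = add(-2, 3) = 1
  t2 = max2(-2, 3) = 3
  t3 = sub(3, 3) = 0
  t4 = min2(1, -2) = -2
  t6 = neg(0) = 0
  t8 = max2(0, -2) = 0

Second demand — change propagation:
  t1: re-runs because a5 3->0; new result -2.
  t2: re-runs because a5 3->0; new result 0.
  t3: re-runs because t2 3->0; a5 3->0; new result 0 (unchanged).
  t4: re-runs because t1 1->-2; new result -2 (unchanged).
  t6: re-examined; everything it read last time is the same (t3 unchanged) — cache 0 kept, no run.
  t8: re-examined; everything it read last time is the same (t6 unchanged, t4 unchanged) — cache 0 kept, no run.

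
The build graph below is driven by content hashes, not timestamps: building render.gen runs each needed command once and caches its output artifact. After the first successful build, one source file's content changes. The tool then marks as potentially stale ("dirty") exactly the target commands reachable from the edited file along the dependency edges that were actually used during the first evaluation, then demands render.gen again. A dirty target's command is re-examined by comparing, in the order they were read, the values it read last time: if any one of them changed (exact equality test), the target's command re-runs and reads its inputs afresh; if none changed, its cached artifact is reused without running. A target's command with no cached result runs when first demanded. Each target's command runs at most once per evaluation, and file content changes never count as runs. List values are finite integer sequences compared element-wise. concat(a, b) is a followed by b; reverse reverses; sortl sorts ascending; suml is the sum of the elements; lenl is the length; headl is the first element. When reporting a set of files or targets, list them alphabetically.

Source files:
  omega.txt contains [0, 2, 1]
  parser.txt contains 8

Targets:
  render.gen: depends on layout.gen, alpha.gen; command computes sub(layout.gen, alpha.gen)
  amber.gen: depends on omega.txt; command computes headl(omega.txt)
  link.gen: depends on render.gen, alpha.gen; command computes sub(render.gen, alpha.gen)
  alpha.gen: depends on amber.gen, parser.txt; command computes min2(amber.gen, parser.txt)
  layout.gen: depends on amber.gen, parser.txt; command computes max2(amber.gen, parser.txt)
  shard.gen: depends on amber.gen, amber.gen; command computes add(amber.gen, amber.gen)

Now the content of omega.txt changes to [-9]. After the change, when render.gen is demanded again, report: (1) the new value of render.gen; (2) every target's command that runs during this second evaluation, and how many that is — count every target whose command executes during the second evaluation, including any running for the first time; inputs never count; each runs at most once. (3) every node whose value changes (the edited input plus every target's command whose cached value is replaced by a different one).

render.gen now evaluates to 17.
Run set: alpha.gen, amber.gen, layout.gen, render.gen (4 run).
Changed values: alpha.gen, amber.gen, omega.txt, render.gen.

Initial pass — values computed on the first demand:
  amber.gen = headl([0, 2, 1]) = 0
  alpha.gen = min2(0, 8) = 0
  layout.gen = max2(0, 8) = 8
  render.gen = sub(8, 0) = 8

Second demand — change propagation:
  amber.gen: re-runs because omega.txt [0, 2, 1]->[-9]; new result -9.
  alpha.gen: re-runs because amber.gen 0->-9; new result -9.
  layout.gen: re-runs because amber.gen 0->-9; new result 8 (unchanged).
  render.gen: re-runs because alpha.gen 0->-9; new result 17.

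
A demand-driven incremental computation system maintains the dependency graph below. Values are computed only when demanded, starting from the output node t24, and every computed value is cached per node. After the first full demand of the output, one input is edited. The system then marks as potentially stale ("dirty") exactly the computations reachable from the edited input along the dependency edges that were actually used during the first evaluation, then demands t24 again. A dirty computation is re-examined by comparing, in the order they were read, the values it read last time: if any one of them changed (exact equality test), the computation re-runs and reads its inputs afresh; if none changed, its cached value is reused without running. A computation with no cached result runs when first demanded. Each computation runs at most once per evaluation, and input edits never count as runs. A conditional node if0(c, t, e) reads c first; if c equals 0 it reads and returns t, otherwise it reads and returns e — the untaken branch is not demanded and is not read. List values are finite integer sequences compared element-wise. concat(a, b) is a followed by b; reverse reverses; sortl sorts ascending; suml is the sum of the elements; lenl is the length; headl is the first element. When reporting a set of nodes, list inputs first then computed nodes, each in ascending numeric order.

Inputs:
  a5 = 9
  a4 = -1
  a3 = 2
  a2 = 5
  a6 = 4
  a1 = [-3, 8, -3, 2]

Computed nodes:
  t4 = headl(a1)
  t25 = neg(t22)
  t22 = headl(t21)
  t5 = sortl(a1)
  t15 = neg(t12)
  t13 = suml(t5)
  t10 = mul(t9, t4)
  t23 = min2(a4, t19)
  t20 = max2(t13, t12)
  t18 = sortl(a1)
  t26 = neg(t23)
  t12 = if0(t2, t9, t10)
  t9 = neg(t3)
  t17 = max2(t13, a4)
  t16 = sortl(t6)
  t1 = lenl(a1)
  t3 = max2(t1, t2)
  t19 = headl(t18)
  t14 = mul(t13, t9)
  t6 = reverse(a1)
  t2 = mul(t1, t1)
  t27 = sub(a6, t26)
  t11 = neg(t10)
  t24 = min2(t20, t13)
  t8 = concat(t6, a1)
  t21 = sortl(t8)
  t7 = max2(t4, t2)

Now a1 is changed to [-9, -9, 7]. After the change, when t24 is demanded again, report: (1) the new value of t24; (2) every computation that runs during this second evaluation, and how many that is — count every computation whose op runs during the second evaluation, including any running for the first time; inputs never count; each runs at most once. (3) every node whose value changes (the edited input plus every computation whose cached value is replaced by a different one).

First evaluation (everything demanded from the output):
  t1 = lenl([-3, 8, -3, 2]) = 4
  t2 = mul(4, 4) = 16
  t3 = max2(4, 16) = 16
  t4 = headl([-3, 8, -3, 2]) = -3
  t5 = sortl([-3, 8, -3, 2]) = [-3, -3, 2, 8]
  t9 = neg(16) = -16
  t10 = mul(-16, -3) = 48
  t12 = if0(t2=16 -> else branch t10) = 48
  t13 = suml([-3, -3, 2, 8]) = 4
  t20 = max2(4, 48) = 48
  t24 = min2(48, 4) = 4

Propagation after the edit:
  t1: runs — a1 [-3, 8, -3, 2]->[-9, -9, 7]; result 3.
  t2: runs — t1 4->3; t1 4->3; result 9.
  t3: runs — t1 4->3; t2 16->9; result 9.
  t4: runs — a1 [-3, 8, -3, 2]->[-9, -9, 7]; result -9.
  t5: runs — a1 [-3, 8, -3, 2]->[-9, -9, 7]; result [-9, -9, 7].
  t9: runs — t3 16->9; result -9.
  t10: runs — t9 -16->-9; t4 -3->-9; result 81.
  t12: runs — t2 16->9; t10 48->81; result 81.
  t13: runs — t5 [-3, -3, 2, 8]->[-9, -9, 7]; result -11.
  t20: runs — t13 4->-11; t12 48->81; result 81.
  t24: runs — t20 48->81; t13 4->-11; result -11.

New value of t24: -11.
Computations that run: t1, t2, t3, t4, t5, t9, t10, t12, t13, t20, t24 — 11 in total.
Values that change: a1, t1, t2, t3, t4, t5, t9, t10, t12, t13, t20, t24.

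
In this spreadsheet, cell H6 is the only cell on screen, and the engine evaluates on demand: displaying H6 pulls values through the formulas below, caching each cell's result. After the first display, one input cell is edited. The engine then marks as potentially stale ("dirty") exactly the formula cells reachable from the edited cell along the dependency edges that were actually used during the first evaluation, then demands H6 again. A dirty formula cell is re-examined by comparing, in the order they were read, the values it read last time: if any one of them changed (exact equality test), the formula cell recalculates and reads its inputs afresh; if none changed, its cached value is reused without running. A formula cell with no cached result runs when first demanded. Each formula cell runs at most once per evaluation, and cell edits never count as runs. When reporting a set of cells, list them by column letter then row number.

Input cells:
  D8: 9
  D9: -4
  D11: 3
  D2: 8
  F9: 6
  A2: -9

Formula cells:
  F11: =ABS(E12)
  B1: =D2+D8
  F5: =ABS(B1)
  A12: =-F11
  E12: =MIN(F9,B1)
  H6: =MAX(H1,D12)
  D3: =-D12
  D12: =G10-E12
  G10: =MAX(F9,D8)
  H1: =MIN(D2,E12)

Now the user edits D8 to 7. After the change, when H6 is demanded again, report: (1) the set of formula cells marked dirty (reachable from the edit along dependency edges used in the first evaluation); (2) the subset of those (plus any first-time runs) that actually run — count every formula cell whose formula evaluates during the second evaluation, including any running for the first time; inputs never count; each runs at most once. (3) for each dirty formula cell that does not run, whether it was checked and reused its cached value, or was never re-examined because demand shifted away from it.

Initial pass — values computed on the first demand:
  B1 = 8 + 9 = 17
  E12 = MIN(6, 17) = 6
  G10 = MAX(6, 9) = 9
  D12 = 9 - 6 = 3
  H1 = MIN(8, 6) = 6
  H6 = MAX(6, 3) = 6

Second demand — change propagation:
  B1: re-runs because D8 9->7; new result 15.
  E12: re-runs because B1 17->15; new result 6 (unchanged).
  G10: re-runs because D8 9->7; new result 7.
  D12: re-runs because G10 9->7; new result 1.
  H1: re-examined; everything it read last time is the same (D2 unchanged, E12 unchanged) — cache 6 kept, no run.
  H6: re-runs because D12 3->1; new result 6 (unchanged).

The important point: at H1 every value read last time is unchanged, so the dirty flag clears without a run.

Dirty set: B1, D12, E12, G10, H1, H6.
Run set: B1, D12, E12, G10, H6 (5 run).
Re-examined without running (cache reused): H1.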